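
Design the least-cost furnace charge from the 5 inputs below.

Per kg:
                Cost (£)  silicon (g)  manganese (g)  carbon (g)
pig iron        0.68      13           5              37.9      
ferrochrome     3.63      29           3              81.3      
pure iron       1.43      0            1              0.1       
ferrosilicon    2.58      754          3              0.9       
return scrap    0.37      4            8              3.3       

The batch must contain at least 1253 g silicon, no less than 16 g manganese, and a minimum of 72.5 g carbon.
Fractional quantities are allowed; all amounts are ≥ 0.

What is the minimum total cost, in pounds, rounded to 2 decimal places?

£5.55

Let x1 = kg of pig iron, x2 = kg of ferrochrome, x3 = kg of pure iron, x4 = kg of ferrosilicon, x5 = kg of return scrap.
min 0.68x1 + 3.63x2 + 1.43x3 + 2.58x4 + 0.37x5 with:
  13x1 + 29x2 + 754x4 + 4x5 ≥ 1253   (silicon)
  5x1 + 3x2 + 1x3 + 3x4 + 8x5 ≥ 16   (manganese)
  37.9x1 + 81.3x2 + 0.1x3 + 0.9x4 + 3.3x5 ≥ 72.5   (carbon)
  x1, x2, x3, x4, x5 ≥ 0.
The optimal basis is {pig iron, ferrosilicon, return scrap}; ferrochrome, pure iron drop out. Binding constraints: silicon, manganese, carbon.
That vertex is x1 = 1.854, x4 = 1.629, x5 = 0.2304.
Cost = 0.68·1.854 + 2.58·1.629 + 0.37·0.2304 = 5.5488.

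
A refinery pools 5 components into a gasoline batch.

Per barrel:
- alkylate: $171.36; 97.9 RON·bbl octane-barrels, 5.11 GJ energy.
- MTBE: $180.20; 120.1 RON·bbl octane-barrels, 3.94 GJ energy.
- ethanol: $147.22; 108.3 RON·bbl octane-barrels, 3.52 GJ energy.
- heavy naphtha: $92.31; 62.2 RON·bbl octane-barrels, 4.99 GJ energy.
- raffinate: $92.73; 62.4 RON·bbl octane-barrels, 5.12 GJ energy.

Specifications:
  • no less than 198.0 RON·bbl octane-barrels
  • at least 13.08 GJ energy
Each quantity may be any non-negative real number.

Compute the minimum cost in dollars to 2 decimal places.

$286.14

Set it up as a linear program. Let x1 = barrels of alkylate, x2 = barrels of MTBE, x3 = barrels of ethanol, x4 = barrels of heavy naphtha, x5 = barrels of raffinate.
Minimize 171.36x1 + 180.2x2 + 147.22x3 + 92.31x4 + 92.73x5 subject to:
  97.9x1 + 120.1x2 + 108.3x3 + 62.2x4 + 62.4x5 ≥ 198   (octane-barrels)
  5.11x1 + 3.94x2 + 3.52x3 + 4.99x4 + 5.12x5 ≥ 13.08   (energy)
  x1, x2, x3, x4, x5 ≥ 0.
The cheapest feasible vertex uses only ethanol, raffinate; alkylate, MTBE, heavy naphtha are not used. Binding constraints: octane-barrels and energy.
So ethanol = 0.59 barrels, raffinate = 2.149 barrels.
Total cost: 147.22·0.59 + 92.73·2.149 = 286.1366.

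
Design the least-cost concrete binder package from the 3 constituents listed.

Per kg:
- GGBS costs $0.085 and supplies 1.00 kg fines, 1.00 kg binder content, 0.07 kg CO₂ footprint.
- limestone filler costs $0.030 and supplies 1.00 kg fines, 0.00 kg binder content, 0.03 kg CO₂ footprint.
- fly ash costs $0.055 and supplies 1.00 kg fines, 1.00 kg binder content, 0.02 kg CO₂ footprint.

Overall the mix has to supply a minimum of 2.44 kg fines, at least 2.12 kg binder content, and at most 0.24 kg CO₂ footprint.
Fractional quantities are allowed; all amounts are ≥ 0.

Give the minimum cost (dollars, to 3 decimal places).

Let x1 = kg of GGBS, x2 = kg of limestone filler, x3 = kg of fly ash.
Minimise 0.085x1 + 0.03x2 + 0.055x3 s.t.:
  1x1 + 1x2 + 1x3 ≥ 2.44   (fines)
  1x1 + 1x3 ≥ 2.12   (binder content)
  0.07x1 + 0.03x2 + 0.02x3 ≤ 0.24   (CO₂ footprint)
  x1, x2, x3 ≥ 0.
The optimal basis is {limestone filler, fly ash}; GGBS drops out. The fines and binder content requirements are met with equality.
So limestone filler = 0.32 kg, fly ash = 2.12 kg.
Cost = 0.03·0.32 + 0.055·2.12 = 0.12620.

$0.126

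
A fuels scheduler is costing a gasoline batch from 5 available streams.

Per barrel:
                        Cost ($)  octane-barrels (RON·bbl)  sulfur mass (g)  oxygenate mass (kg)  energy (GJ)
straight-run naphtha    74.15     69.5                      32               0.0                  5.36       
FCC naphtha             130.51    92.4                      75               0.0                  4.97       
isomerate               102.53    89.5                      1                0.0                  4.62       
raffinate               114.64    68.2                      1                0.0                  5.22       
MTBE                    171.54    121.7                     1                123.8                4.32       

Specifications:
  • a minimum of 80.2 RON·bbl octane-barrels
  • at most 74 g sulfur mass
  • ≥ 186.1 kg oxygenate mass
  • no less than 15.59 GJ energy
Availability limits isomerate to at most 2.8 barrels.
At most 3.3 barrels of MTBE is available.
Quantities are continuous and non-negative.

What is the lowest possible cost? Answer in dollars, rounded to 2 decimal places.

Let x1 = barrels of straight-run naphtha, x2 = barrels of FCC naphtha, x3 = barrels of isomerate, x4 = barrels of raffinate, x5 = barrels of MTBE.
Minimize 74.15x1 + 130.51x2 + 102.53x3 + 114.64x4 + 171.54x5 with:
  69.5x1 + 92.4x2 + 89.5x3 + 68.2x4 + 121.7x5 ≥ 80.2   (octane-barrels)
  32x1 + 75x2 + 1x3 + 1x4 + 1x5 ≤ 74   (sulfur mass)
  123.8x5 ≥ 186.1   (oxygenate mass)
  5.36x1 + 4.97x2 + 4.62x3 + 5.22x4 + 4.32x5 ≥ 15.59   (energy)
  x3 ≤ 2.8
  x5 ≤ 3.3
  x1, x2, x3, x4, x5 ≥ 0.
At the optimum only straight-run naphtha, MTBE are positive (FCC naphtha, isomerate, raffinate = 0). The oxygenate mass and energy requirements are met with equality.
That vertex is x1 = 1.69702, x5 = 1.50323.
Hence cost = 74.15·1.69702 + 171.54·1.50323 = $383.6981.

$383.70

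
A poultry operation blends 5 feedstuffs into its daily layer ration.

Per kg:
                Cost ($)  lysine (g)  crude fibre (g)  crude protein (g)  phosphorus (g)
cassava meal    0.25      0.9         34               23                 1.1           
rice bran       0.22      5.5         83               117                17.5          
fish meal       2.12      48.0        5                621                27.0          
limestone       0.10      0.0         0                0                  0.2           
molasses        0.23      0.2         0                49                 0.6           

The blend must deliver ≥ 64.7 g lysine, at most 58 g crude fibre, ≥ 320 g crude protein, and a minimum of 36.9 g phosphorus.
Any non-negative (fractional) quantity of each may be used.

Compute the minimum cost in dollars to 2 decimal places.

Let x1 = kg of cassava meal, x2 = kg of rice bran, x3 = kg of fish meal, x4 = kg of limestone, x5 = kg of molasses.
Minimize 0.25x1 + 0.22x2 + 2.12x3 + 0.1x4 + 0.23x5 with:
  0.9x1 + 5.5x2 + 48x3 + 0.2x5 ≥ 64.7   (lysine)
  34x1 + 83x2 + 5x3 ≤ 58   (crude fibre)
  23x1 + 117x2 + 621x3 + 49x5 ≥ 320   (crude protein)
  1.1x1 + 17.5x2 + 27x3 + 0.2x4 + 0.6x5 ≥ 36.9   (phosphorus)
  x1, x2, x3, x4, x5 ≥ 0.
At the optimum only rice bran, fish meal are positive (cassava meal, limestone, molasses = 0). There the lysine and crude fibre constraints are tight.
So rice bran = 0.6219 kg, fish meal = 1.277 kg.
Total cost: 0.22·0.6219 + 2.12·1.277 = 2.8441.

$2.84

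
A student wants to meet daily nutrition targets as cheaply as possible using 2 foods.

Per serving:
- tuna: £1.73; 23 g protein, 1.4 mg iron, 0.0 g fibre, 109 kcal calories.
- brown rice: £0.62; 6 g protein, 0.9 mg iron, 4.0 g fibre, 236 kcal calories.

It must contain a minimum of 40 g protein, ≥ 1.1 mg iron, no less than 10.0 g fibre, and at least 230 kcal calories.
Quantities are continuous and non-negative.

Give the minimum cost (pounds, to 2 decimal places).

Set it up as a linear program. Let x1 = servings of tuna, x2 = servings of brown rice.
Minimise 1.73x1 + 0.62x2 with:
  23x1 + 6x2 ≥ 40   (protein)
  1.4x1 + 0.9x2 ≥ 1.1   (iron)
  4x2 ≥ 10   (fibre)
  109x1 + 236x2 ≥ 230   (calories)
  x1, x2 ≥ 0.
Both inputs are positive at the optimum. There the protein and fibre constraints are tight.
Optimal quantities: tuna = 1.087 servings, brown rice = 2.5 servings.
Cost = 1.73·1.087 + 0.62·2.5 = 3.4305.

£3.43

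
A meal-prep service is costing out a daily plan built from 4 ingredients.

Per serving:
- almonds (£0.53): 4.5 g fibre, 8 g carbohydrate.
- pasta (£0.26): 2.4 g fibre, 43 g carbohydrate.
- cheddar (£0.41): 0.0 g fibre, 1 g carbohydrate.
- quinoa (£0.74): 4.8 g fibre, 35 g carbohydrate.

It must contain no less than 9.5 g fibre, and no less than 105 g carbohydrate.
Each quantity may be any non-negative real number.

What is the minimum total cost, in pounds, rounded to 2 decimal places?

£1.03

Set it up as a linear program. Let x1 = servings of almonds, x2 = servings of pasta, x3 = servings of cheddar, x4 = servings of quinoa.
min 0.53x1 + 0.26x2 + 0.41x3 + 0.74x4 with:
  4.5x1 + 2.4x2 + 4.8x4 ≥ 9.5   (fibre)
  8x1 + 43x2 + 1x3 + 35x4 ≥ 105   (carbohydrate)
  x1, x2, x3, x4 ≥ 0.
The minimum-cost mix takes nothing from almonds, cheddar, quinoa — only pasta. There the fibre constraint is tight.
That vertex is x2 = 3.958.
Cost = 0.26·3.958 = 1.0291.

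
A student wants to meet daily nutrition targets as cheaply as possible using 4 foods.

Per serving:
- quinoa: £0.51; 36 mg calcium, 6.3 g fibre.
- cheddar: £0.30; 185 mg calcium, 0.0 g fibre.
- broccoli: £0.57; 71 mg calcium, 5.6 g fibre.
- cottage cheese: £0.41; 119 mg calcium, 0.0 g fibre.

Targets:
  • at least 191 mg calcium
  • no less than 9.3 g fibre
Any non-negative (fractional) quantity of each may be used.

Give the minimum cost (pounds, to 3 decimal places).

£0.976

This is a linear program. Let x1 = servings of quinoa, x2 = servings of cheddar, x3 = servings of broccoli, x4 = servings of cottage cheese.
min 0.51x1 + 0.3x2 + 0.57x3 + 0.41x4 with:
  36x1 + 185x2 + 71x3 + 119x4 ≥ 191   (calcium)
  6.3x1 + 5.6x3 ≥ 9.3   (fibre)
  x1, x2, x3, x4 ≥ 0.
At the optimum only quinoa, cheddar are positive (broccoli, cottage cheese = 0). The calcium and fibre requirements are met with equality.
So quinoa = 1.476 servings, cheddar = 0.7452 servings.
Total cost: 0.51·1.476 + 0.3·0.7452 = 0.97632.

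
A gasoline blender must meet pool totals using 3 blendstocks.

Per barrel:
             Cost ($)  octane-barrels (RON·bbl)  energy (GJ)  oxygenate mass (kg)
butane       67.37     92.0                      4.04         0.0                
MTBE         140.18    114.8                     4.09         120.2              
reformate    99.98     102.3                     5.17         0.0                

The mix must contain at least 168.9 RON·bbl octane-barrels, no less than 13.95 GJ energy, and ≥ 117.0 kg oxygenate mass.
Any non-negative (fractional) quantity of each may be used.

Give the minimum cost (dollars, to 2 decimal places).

Set it up as a linear program. Let x1 = barrels of butane, x2 = barrels of MTBE, x3 = barrels of reformate.
Minimise 67.37x1 + 140.18x2 + 99.98x3 subject to:
  92x1 + 114.8x2 + 102.3x3 ≥ 168.9   (octane-barrels)
  4.04x1 + 4.09x2 + 5.17x3 ≥ 13.95   (energy)
  120.2x2 ≥ 117   (oxygenate mass)
  x1, x2, x3 ≥ 0.
The optimal basis is {butane, MTBE}; reformate drops out. Binding constraints: energy and oxygenate mass.
That vertex is x1 = 2.46755, x2 = 0.973378.
Objective = 67.37·2.46755 + 140.18·0.973378 = 302.6870.

$302.69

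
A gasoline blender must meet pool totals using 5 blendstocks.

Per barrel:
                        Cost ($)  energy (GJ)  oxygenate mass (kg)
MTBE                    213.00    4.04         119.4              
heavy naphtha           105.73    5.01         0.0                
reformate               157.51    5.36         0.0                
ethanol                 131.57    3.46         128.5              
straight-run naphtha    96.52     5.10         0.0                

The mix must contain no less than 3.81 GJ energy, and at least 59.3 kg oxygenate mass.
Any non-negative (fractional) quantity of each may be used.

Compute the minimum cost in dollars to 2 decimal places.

This is a linear program. Let x1 = barrels of MTBE, x2 = barrels of heavy naphtha, x3 = barrels of reformate, x4 = barrels of ethanol, x5 = barrels of straight-run naphtha.
Minimise 213x1 + 105.73x2 + 157.51x3 + 131.57x4 + 96.52x5 subject to:
  4.04x1 + 5.01x2 + 5.36x3 + 3.46x4 + 5.1x5 ≥ 3.81   (energy)
  119.4x1 + 128.5x4 ≥ 59.3   (oxygenate mass)
  x1, x2, x3, x4, x5 ≥ 0.
The optimal basis is {ethanol, straight-run naphtha}; MTBE, heavy naphtha, reformate drop out. There the energy and oxygenate mass constraints are tight.
So ethanol = 0.46148 barrels, straight-run naphtha = 0.43398 barrels.
Objective = 131.57·0.46148 + 96.52·0.43398 = 102.6047.

$102.60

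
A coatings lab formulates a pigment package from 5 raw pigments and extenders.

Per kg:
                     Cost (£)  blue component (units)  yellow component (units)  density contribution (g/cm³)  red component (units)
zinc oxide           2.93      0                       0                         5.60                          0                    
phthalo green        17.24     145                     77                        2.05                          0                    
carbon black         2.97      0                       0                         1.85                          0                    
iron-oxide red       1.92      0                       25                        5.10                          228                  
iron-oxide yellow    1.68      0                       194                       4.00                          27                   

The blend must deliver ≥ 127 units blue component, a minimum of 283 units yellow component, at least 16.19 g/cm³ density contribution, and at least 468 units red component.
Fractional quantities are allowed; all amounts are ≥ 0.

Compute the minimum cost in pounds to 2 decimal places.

This is a linear program. Let x1 = kg of zinc oxide, x2 = kg of phthalo green, x3 = kg of carbon black, x4 = kg of iron-oxide red, x5 = kg of iron-oxide yellow.
min 2.93x1 + 17.24x2 + 2.97x3 + 1.92x4 + 1.68x5 subject to:
  145x2 ≥ 127   (blue component)
  77x2 + 25x4 + 194x5 ≥ 283   (yellow component)
  5.6x1 + 2.05x2 + 1.85x3 + 5.1x4 + 4x5 ≥ 16.19   (density contribution)
  228x4 + 27x5 ≥ 468   (red component)
  x1, x2, x3, x4, x5 ≥ 0.
At the optimum only phthalo green, iron-oxide red, iron-oxide yellow are positive (zinc oxide, carbon black = 0). There the blue component, yellow component, density contribution constraints are tight.
Solving gives x2 = 0.8759, x4 = 2.17, x5 = 0.8314.
Hence cost = 17.24·0.8759 + 1.92·2.17 + 1.68·0.8314 = £20.6637.

£20.66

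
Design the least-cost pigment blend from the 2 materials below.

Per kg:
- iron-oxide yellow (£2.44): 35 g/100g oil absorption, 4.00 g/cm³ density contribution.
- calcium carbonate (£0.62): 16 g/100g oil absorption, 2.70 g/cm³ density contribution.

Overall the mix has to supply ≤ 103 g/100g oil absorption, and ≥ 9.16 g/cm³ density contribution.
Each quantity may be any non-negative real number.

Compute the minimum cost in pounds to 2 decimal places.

£2.10

Let x1 = kg of iron-oxide yellow, x2 = kg of calcium carbonate.
Minimize 2.44x1 + 0.62x2 subject to:
  35x1 + 16x2 ≤ 103   (oil absorption)
  4x1 + 2.7x2 ≥ 9.16   (density contribution)
  x1, x2 ≥ 0.
The optimal basis is {calcium carbonate}; iron-oxide yellow drops out. The density contribution requirement is met with equality.
Solving gives x2 = 3.393.
Objective = 0.62·3.393 = 2.1037.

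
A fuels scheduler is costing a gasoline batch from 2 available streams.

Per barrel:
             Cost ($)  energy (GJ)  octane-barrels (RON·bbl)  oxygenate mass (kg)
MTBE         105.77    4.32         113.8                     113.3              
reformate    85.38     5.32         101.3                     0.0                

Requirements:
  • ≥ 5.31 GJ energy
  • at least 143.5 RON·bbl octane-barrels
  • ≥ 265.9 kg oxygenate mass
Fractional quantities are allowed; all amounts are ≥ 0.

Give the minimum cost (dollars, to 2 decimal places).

Let x1 = barrels of MTBE, x2 = barrels of reformate.
Minimize 105.77x1 + 85.38x2 subject to:
  4.32x1 + 5.32x2 ≥ 5.31   (energy)
  113.8x1 + 101.3x2 ≥ 143.5   (octane-barrels)
  113.3x1 ≥ 265.9   (oxygenate mass)
  x1, x2 ≥ 0.
The minimum-cost mix takes nothing from reformate — only MTBE. Binding constraint: oxygenate mass.
Optimal quantities: MTBE = 2.3469 barrels.
Objective = 105.77·2.3469 = 248.2316.

$248.23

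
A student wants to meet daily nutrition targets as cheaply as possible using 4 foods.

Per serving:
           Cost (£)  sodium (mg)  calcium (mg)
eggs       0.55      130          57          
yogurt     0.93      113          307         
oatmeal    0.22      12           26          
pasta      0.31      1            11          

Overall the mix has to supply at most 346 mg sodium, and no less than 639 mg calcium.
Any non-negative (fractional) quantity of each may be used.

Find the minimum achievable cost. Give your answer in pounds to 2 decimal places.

Let x1 = servings of eggs, x2 = servings of yogurt, x3 = servings of oatmeal, x4 = servings of pasta.
Minimise 0.55x1 + 0.93x2 + 0.22x3 + 0.31x4 s.t.:
  130x1 + 113x2 + 12x3 + 1x4 ≤ 346   (sodium)
  57x1 + 307x2 + 26x3 + 11x4 ≥ 639   (calcium)
  x1, x2, x3, x4 ≥ 0.
At the optimum only yogurt is positive (eggs, oatmeal, pasta = 0). Binding constraint: calcium.
Optimal quantities: yogurt = 2.081 servings.
Hence cost = 0.93·2.081 = £1.9353.

£1.94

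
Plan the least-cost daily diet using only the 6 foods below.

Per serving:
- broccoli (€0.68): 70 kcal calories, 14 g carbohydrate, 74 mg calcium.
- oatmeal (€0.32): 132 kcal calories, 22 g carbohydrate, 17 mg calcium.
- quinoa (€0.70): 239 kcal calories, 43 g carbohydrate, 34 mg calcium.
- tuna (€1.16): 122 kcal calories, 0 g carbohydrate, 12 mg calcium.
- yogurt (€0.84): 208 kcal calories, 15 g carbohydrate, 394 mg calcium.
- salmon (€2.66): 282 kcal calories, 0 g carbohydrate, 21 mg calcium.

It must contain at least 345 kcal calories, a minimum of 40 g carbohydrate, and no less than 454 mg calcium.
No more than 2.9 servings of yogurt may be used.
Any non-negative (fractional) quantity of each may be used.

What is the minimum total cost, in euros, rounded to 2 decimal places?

This is a linear program. Let x1 = servings of broccoli, x2 = servings of oatmeal, x3 = servings of quinoa, x4 = servings of tuna, x5 = servings of yogurt, x6 = servings of salmon.
Minimise 0.68x1 + 0.32x2 + 0.7x3 + 1.16x4 + 0.84x5 + 2.66x6 s.t.:
  70x1 + 132x2 + 239x3 + 122x4 + 208x5 + 282x6 ≥ 345   (calories)
  14x1 + 22x2 + 43x3 + 15x5 ≥ 40   (carbohydrate)
  74x1 + 17x2 + 34x3 + 12x4 + 394x5 + 21x6 ≥ 454   (calcium)
  x5 ≤ 2.9
  x1, x2, x3, x4, x5, x6 ≥ 0.
The optimal basis is {oatmeal, yogurt}; broccoli, quinoa, tuna, salmon drop out. Binding constraints: carbohydrate and calcium.
Solving gives x2 = 1.064, x5 = 1.106.
Cost = 0.32·1.064 + 0.84·1.106 = 1.2695.

€1.27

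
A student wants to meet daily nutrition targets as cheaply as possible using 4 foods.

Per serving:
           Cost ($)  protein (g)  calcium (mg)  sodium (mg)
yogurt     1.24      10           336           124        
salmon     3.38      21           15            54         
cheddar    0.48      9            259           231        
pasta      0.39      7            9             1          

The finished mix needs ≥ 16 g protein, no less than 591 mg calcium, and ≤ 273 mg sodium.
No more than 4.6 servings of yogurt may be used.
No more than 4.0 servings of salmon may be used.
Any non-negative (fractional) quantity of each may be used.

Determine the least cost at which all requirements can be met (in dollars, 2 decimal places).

Let x1 = servings of yogurt, x2 = servings of salmon, x3 = servings of cheddar, x4 = servings of pasta.
min 1.24x1 + 3.38x2 + 0.48x3 + 0.39x4 s.t.:
  10x1 + 21x2 + 9x3 + 7x4 ≥ 16   (protein)
  336x1 + 15x2 + 259x3 + 9x4 ≥ 591   (calcium)
  124x1 + 54x2 + 231x3 + 1x4 ≤ 273   (sodium)
  x1 ≤ 4.6
  x2 ≤ 4
  x1, x2, x3, x4 ≥ 0.
At the optimum only yogurt, cheddar are positive (salmon, pasta = 0). Binding constraints: calcium and sodium.
So yogurt = 1.446 servings, cheddar = 0.4054 servings.
Cost = 1.24·1.446 + 0.48·0.4054 = 1.9876.

$1.99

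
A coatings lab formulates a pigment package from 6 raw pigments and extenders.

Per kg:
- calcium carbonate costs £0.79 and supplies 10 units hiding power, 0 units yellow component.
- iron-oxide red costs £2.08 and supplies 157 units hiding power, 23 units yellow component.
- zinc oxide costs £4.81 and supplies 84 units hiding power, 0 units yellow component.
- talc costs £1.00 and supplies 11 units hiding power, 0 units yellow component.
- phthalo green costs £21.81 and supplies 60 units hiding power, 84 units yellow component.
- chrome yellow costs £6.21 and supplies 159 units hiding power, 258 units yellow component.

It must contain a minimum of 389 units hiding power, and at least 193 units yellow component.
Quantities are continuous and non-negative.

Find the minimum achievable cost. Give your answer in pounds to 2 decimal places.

£7.53

This is a linear program. Let x1 = kg of calcium carbonate, x2 = kg of iron-oxide red, x3 = kg of zinc oxide, x4 = kg of talc, x5 = kg of phthalo green, x6 = kg of chrome yellow.
min 0.79x1 + 2.08x2 + 4.81x3 + 1x4 + 21.81x5 + 6.21x6 s.t.:
  10x1 + 157x2 + 84x3 + 11x4 + 60x5 + 159x6 ≥ 389   (hiding power)
  23x2 + 84x5 + 258x6 ≥ 193   (yellow component)
  x1, x2, x3, x4, x5, x6 ≥ 0.
At the optimum only iron-oxide red, chrome yellow are positive (calcium carbonate, zinc oxide, talc, phthalo green = 0). Binding constraints: hiding power and yellow component.
Optimal quantities: iron-oxide red = 1.891 kg, chrome yellow = 0.5795 kg.
Hence cost = 2.08·1.891 + 6.21·0.5795 = £7.5320.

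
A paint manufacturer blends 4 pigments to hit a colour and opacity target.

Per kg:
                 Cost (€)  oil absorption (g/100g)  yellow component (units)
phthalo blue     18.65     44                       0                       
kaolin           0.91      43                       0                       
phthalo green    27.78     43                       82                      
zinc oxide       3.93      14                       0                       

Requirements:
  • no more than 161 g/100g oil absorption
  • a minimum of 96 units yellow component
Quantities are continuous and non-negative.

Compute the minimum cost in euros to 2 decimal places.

€32.52

Let x1 = kg of phthalo blue, x2 = kg of kaolin, x3 = kg of phthalo green, x4 = kg of zinc oxide.
min 18.65x1 + 0.91x2 + 27.78x3 + 3.93x4 subject to:
  44x1 + 43x2 + 43x3 + 14x4 ≤ 161   (oil absorption)
  82x3 ≥ 96   (yellow component)
  x1, x2, x3, x4 ≥ 0.
The optimal basis is {phthalo green}; phthalo blue, kaolin, zinc oxide drop out. Binding constraint: yellow component.
So phthalo green = 1.1707 kg.
Hence cost = 27.78·1.1707 = €32.5220.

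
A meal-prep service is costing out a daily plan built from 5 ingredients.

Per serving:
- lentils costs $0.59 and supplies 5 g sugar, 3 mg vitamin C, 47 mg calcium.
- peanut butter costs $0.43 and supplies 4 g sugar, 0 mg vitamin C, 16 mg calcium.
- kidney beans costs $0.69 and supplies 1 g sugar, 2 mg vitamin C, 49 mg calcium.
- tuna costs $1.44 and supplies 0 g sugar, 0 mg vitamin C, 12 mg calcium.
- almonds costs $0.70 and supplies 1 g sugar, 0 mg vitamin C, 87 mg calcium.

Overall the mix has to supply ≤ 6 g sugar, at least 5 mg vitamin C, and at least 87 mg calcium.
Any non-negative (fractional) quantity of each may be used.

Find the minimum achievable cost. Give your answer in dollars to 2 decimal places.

$1.28

This is a linear program. Let x1 = servings of lentils, x2 = servings of peanut butter, x3 = servings of kidney beans, x4 = servings of tuna, x5 = servings of almonds.
Minimize 0.59x1 + 0.43x2 + 0.69x3 + 1.44x4 + 0.7x5 with:
  5x1 + 4x2 + 1x3 + 1x5 ≤ 6   (sugar)
  3x1 + 2x3 ≥ 5   (vitamin C)
  47x1 + 16x2 + 49x3 + 12x4 + 87x5 ≥ 87   (calcium)
  x1, x2, x3, x4, x5 ≥ 0.
At the optimum only lentils, kidney beans are positive (peanut butter, tuna, almonds = 0). The sugar and vitamin C requirements are met with equality.
So lentils = 1 serving, kidney beans = 1 serving.
Cost = 0.59·1 + 0.69·1 = 1.2800.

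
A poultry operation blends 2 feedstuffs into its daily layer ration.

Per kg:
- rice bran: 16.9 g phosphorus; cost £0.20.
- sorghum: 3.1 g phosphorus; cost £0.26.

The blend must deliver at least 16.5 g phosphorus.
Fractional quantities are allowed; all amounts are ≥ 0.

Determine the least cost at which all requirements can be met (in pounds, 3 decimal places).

Set it up as a linear program. Let x1 = kg of rice bran, x2 = kg of sorghum.
Minimise 0.2x1 + 0.26x2 with:
  16.9x1 + 3.1x2 ≥ 16.5   (phosphorus)
  x1, x2 ≥ 0.
The minimum-cost mix takes nothing from sorghum — only rice bran. The phosphorus requirement is met with equality.
Optimal quantities: rice bran = 0.9763 kg.
Hence cost = 0.2·0.9763 = £0.19526.

£0.195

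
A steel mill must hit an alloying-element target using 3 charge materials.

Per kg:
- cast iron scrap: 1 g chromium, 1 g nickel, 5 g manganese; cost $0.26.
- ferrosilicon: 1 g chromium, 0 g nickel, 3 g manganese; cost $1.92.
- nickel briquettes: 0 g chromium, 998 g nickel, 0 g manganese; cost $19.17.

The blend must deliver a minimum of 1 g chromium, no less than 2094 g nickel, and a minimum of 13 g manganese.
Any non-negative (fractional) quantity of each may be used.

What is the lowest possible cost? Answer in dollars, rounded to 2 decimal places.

$40.85

Let x1 = kg of cast iron scrap, x2 = kg of ferrosilicon, x3 = kg of nickel briquettes.
Minimize 0.26x1 + 1.92x2 + 19.17x3 with:
  1x1 + 1x2 ≥ 1   (chromium)
  1x1 + 998x3 ≥ 2094   (nickel)
  5x1 + 3x2 ≥ 13   (manganese)
  x1, x2, x3 ≥ 0.
The cheapest feasible vertex uses only cast iron scrap, nickel briquettes; ferrosilicon is not used. Binding constraints: nickel and manganese.
Solving gives x1 = 2.6, x3 = 2.0956.
Hence cost = 0.26·2.6 + 19.17·2.0956 = $40.8487.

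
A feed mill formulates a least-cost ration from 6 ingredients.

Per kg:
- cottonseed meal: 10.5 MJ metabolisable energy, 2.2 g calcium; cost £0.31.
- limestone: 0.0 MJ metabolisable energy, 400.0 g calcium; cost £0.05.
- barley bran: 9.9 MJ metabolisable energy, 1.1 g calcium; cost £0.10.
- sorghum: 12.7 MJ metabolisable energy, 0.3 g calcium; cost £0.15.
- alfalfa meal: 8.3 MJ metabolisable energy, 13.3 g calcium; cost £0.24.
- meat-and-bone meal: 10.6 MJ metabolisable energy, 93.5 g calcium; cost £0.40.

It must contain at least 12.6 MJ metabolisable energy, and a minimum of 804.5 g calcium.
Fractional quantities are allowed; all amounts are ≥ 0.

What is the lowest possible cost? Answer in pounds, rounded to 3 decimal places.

£0.228

Treat it as an LP. Let x1 = kg of cottonseed meal, x2 = kg of limestone, x3 = kg of barley bran, x4 = kg of sorghum, x5 = kg of alfalfa meal, x6 = kg of meat-and-bone meal.
Minimise 0.31x1 + 0.05x2 + 0.1x3 + 0.15x4 + 0.24x5 + 0.4x6 subject to:
  10.5x1 + 9.9x3 + 12.7x4 + 8.3x5 + 10.6x6 ≥ 12.6   (metabolisable energy)
  2.2x1 + 400x2 + 1.1x3 + 0.3x4 + 13.3x5 + 93.5x6 ≥ 804.5   (calcium)
  x1, x2, x3, x4, x5, x6 ≥ 0.
The optimal basis is {limestone, barley bran}; cottonseed meal, sorghum, alfalfa meal, meat-and-bone meal drop out. The metabolisable energy and calcium requirements are met with equality.
Solving gives x2 = 2.008, x3 = 1.273.
Cost = 0.05·2.008 + 0.1·1.273 = 0.22770.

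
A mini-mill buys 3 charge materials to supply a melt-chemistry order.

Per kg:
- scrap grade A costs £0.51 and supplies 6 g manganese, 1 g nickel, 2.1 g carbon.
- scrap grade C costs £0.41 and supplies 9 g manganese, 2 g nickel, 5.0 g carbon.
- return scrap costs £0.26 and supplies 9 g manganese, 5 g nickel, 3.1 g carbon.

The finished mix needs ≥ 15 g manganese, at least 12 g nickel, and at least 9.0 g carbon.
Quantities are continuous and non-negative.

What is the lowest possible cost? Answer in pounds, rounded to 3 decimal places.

This is a linear program. Let x1 = kg of scrap grade A, x2 = kg of scrap grade C, x3 = kg of return scrap.
min 0.51x1 + 0.41x2 + 0.26x3 s.t.:
  6x1 + 9x2 + 9x3 ≥ 15   (manganese)
  1x1 + 2x2 + 5x3 ≥ 12   (nickel)
  2.1x1 + 5x2 + 3.1x3 ≥ 9   (carbon)
  x1, x2, x3 ≥ 0.
At the optimum only scrap grade C, return scrap are positive (scrap grade A = 0). There the nickel and carbon constraints are tight.
So scrap grade C = 0.4149 kg, return scrap = 2.234 kg.
Objective = 0.41·0.4149 + 0.26·2.234 = 0.75095.

£0.751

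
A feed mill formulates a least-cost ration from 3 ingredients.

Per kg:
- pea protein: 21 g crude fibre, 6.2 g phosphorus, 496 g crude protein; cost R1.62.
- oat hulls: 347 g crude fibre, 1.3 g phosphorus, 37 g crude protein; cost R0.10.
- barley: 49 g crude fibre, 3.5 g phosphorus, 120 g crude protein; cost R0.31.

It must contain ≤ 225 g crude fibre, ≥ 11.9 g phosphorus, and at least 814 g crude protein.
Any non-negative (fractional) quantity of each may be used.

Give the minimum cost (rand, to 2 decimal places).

Set it up as a linear program. Let x1 = kg of pea protein, x2 = kg of oat hulls, x3 = kg of barley.
Minimize 1.62x1 + 0.1x2 + 0.31x3 s.t.:
  21x1 + 347x2 + 49x3 ≤ 225   (crude fibre)
  6.2x1 + 1.3x2 + 3.5x3 ≥ 11.9   (phosphorus)
  496x1 + 37x2 + 120x3 ≥ 814   (crude protein)
  x1, x2, x3 ≥ 0.
At the optimum only pea protein, barley are positive (oat hulls = 0). The crude fibre and crude protein requirements are met with equality.
Optimal quantities: pea protein = 0.5915 kg, barley = 4.338 kg.
Hence cost = 1.62·0.5915 + 0.31·4.338 = R2.3030.

R2.30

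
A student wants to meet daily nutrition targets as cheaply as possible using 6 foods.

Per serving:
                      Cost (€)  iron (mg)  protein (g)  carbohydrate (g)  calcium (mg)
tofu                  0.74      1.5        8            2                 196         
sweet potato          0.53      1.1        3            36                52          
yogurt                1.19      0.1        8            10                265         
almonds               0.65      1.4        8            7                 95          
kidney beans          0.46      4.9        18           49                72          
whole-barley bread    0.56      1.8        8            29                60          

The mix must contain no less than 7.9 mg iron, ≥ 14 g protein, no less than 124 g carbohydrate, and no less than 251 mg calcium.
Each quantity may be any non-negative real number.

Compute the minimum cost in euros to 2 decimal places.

€1.42

Treat it as an LP. Let x1 = servings of tofu, x2 = servings of sweet potato, x3 = servings of yogurt, x4 = servings of almonds, x5 = servings of kidney beans, x6 = servings of whole-barley bread.
min 0.74x1 + 0.53x2 + 1.19x3 + 0.65x4 + 0.46x5 + 0.56x6 s.t.:
  1.5x1 + 1.1x2 + 0.1x3 + 1.4x4 + 4.9x5 + 1.8x6 ≥ 7.9   (iron)
  8x1 + 3x2 + 8x3 + 8x4 + 18x5 + 8x6 ≥ 14   (protein)
  2x1 + 36x2 + 10x3 + 7x4 + 49x5 + 29x6 ≥ 124   (carbohydrate)
  196x1 + 52x2 + 265x3 + 95x4 + 72x5 + 60x6 ≥ 251   (calcium)
  x1, x2, x3, x4, x5, x6 ≥ 0.
At the optimum only tofu, kidney beans are positive (sweet potato, yogurt, almonds, whole-barley bread = 0). The carbohydrate and calcium requirements are met with equality.
So tofu = 0.3563 servings, kidney beans = 2.516 servings.
Total cost: 0.74·0.3563 + 0.46·2.516 = 1.4210.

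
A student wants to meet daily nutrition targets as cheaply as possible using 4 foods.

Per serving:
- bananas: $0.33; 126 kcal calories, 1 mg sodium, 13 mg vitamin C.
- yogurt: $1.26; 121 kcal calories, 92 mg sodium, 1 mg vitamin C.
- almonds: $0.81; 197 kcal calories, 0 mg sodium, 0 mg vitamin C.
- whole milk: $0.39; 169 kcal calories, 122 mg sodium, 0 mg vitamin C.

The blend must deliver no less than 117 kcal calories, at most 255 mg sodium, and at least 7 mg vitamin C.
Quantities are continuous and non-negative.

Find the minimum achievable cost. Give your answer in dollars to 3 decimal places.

This is a linear program. Let x1 = servings of bananas, x2 = servings of yogurt, x3 = servings of almonds, x4 = servings of whole milk.
min 0.33x1 + 1.26x2 + 0.81x3 + 0.39x4 subject to:
  126x1 + 121x2 + 197x3 + 169x4 ≥ 117   (calories)
  1x1 + 92x2 + 122x4 ≤ 255   (sodium)
  13x1 + 1x2 ≥ 7   (vitamin C)
  x1, x2, x3, x4 ≥ 0.
At the optimum only bananas, whole milk are positive (yogurt, almonds = 0). There the calories and vitamin C constraints are tight.
Optimal quantities: bananas = 0.5385 servings, whole milk = 0.2909 servings.
Cost = 0.33·0.5385 + 0.39·0.2909 = 0.29116.

$0.291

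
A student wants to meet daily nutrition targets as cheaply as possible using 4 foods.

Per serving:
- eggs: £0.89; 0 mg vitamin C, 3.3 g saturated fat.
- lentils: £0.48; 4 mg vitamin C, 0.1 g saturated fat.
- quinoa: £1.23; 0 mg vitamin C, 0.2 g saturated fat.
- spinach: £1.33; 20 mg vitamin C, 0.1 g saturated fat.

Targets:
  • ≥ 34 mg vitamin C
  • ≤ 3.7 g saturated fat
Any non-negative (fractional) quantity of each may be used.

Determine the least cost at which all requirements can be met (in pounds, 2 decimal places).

£2.26

Treat it as an LP. Let x1 = servings of eggs, x2 = servings of lentils, x3 = servings of quinoa, x4 = servings of spinach.
min 0.89x1 + 0.48x2 + 1.23x3 + 1.33x4 s.t.:
  4x2 + 20x4 ≥ 34   (vitamin C)
  3.3x1 + 0.1x2 + 0.2x3 + 0.1x4 ≤ 3.7   (saturated fat)
  x1, x2, x3, x4 ≥ 0.
The cheapest feasible vertex uses only spinach; eggs, lentils, quinoa are not used. The vitamin C requirement is met with equality.
Optimal quantities: spinach = 1.7 servings.
Total cost: 1.33·1.7 = 2.2610.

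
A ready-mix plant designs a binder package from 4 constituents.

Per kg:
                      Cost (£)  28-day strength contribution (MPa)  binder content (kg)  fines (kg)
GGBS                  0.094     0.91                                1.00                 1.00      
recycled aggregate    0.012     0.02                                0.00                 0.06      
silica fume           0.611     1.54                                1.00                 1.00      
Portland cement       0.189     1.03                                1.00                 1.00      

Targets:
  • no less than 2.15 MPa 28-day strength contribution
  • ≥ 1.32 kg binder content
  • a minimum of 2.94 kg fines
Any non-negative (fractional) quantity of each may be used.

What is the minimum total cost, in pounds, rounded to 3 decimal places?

£0.276

Set it up as a linear program. Let x1 = kg of GGBS, x2 = kg of recycled aggregate, x3 = kg of silica fume, x4 = kg of Portland cement.
Minimize 0.094x1 + 0.012x2 + 0.611x3 + 0.189x4 subject to:
  0.91x1 + 0.02x2 + 1.54x3 + 1.03x4 ≥ 2.15   (28-day strength contribution)
  1x1 + 1x3 + 1x4 ≥ 1.32   (binder content)
  1x1 + 0.06x2 + 1x3 + 1x4 ≥ 2.94   (fines)
  x1, x2, x3, x4 ≥ 0.
The minimum-cost mix takes nothing from recycled aggregate, silica fume, Portland cement — only GGBS. There the fines constraint is tight.
That vertex is x1 = 2.94.
Cost = 0.094·2.94 = 0.27636.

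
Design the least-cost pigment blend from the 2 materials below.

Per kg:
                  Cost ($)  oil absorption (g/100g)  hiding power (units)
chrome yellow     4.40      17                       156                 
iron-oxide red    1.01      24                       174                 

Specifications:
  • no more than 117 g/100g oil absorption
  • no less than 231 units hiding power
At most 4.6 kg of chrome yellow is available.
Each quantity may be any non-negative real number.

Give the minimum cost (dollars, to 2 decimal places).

$1.34

Let x1 = kg of chrome yellow, x2 = kg of iron-oxide red.
Minimise 4.4x1 + 1.01x2 s.t.:
  17x1 + 24x2 ≤ 117   (oil absorption)
  156x1 + 174x2 ≥ 231   (hiding power)
  x1 ≤ 4.6
  x1, x2 ≥ 0.
The cheapest feasible vertex uses only iron-oxide red; chrome yellow is not used. There the hiding power constraint is tight.
Solving gives x2 = 1.328.
Hence cost = 1.01·1.328 = $1.3413.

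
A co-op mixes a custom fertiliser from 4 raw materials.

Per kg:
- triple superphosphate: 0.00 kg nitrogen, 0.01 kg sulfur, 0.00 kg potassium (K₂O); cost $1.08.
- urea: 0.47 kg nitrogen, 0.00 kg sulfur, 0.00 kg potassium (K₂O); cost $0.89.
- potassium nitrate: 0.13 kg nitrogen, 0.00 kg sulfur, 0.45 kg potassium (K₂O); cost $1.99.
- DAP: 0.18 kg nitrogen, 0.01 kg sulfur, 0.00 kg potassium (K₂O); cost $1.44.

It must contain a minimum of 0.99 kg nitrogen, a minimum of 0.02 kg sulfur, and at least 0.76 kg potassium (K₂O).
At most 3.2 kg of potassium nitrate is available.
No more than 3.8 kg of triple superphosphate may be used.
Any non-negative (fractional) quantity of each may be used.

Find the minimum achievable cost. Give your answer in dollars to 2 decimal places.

$6.98

Let x1 = kg of triple superphosphate, x2 = kg of urea, x3 = kg of potassium nitrate, x4 = kg of DAP.
Minimize 1.08x1 + 0.89x2 + 1.99x3 + 1.44x4 s.t.:
  0.47x2 + 0.13x3 + 0.18x4 ≥ 0.99   (nitrogen)
  0.01x1 + 0.01x4 ≥ 0.02   (sulfur)
  0.45x3 ≥ 0.76   (potassium (K₂O))
  x3 ≤ 3.2
  x1 ≤ 3.8
  x1, x2, x3, x4 ≥ 0.
The minimum-cost mix takes nothing from DAP — only triple superphosphate, urea, potassium nitrate. Binding constraints: nitrogen, sulfur, potassium (K₂O).
So triple superphosphate = 2 kg, urea = 1.639 kg, potassium nitrate = 1.689 kg.
Objective = 1.08·2 + 0.89·1.639 + 1.99·1.689 = 6.9798.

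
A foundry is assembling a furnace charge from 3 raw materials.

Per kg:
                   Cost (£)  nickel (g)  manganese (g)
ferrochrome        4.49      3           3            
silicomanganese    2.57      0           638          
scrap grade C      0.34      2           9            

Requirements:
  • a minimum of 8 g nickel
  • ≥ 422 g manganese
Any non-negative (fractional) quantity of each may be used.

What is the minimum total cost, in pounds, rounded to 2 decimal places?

£2.91

Set it up as a linear program. Let x1 = kg of ferrochrome, x2 = kg of silicomanganese, x3 = kg of scrap grade C.
Minimize 4.49x1 + 2.57x2 + 0.34x3 s.t.:
  3x1 + 2x3 ≥ 8   (nickel)
  3x1 + 638x2 + 9x3 ≥ 422   (manganese)
  x1, x2, x3 ≥ 0.
The optimal basis is {silicomanganese, scrap grade C}; ferrochrome drops out. The nickel and manganese requirements are met with equality.
Optimal quantities: silicomanganese = 0.605 kg, scrap grade C = 4 kg.
Hence cost = 2.57·0.605 + 0.34·4 = £2.9149.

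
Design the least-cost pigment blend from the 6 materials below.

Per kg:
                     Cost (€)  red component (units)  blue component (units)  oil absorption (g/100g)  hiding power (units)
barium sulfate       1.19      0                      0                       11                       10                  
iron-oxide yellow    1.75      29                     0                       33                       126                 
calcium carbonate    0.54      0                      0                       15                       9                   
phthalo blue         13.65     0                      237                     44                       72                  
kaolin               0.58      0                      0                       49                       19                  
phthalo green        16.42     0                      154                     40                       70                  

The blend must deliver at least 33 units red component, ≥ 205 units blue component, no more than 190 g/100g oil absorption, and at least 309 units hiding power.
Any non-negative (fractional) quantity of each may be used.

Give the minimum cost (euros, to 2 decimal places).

Let x1 = kg of barium sulfate, x2 = kg of iron-oxide yellow, x3 = kg of calcium carbonate, x4 = kg of phthalo blue, x5 = kg of kaolin, x6 = kg of phthalo green.
min 1.19x1 + 1.75x2 + 0.54x3 + 13.65x4 + 0.58x5 + 16.42x6 with:
  29x2 ≥ 33   (red component)
  237x4 + 154x6 ≥ 205   (blue component)
  11x1 + 33x2 + 15x3 + 44x4 + 49x5 + 40x6 ≤ 190   (oil absorption)
  10x1 + 126x2 + 9x3 + 72x4 + 19x5 + 70x6 ≥ 309   (hiding power)
  x1, x2, x3, x4, x5, x6 ≥ 0.
The cheapest feasible vertex uses only iron-oxide yellow, phthalo blue; barium sulfate, calcium carbonate, kaolin, phthalo green are not used. There the blue component and hiding power constraints are tight.
That vertex is x2 = 1.958, x4 = 0.865.
Hence cost = 1.75·1.958 + 13.65·0.865 = €15.2338.

€15.23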